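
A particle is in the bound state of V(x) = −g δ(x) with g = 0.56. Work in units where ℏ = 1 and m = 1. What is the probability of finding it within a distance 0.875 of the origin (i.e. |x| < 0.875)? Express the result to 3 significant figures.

The normalised bound state is ψ = √κ e^{−κ|x|} with κ = mg/ℏ² = 0.5600.
P(|x| < d) = ∫_{−d}^{d} κ e^{−2κ|x|} dx = 1 − e^{−2κd} = 1 − e^{−0.9800} = 0.6247.

P = 0.625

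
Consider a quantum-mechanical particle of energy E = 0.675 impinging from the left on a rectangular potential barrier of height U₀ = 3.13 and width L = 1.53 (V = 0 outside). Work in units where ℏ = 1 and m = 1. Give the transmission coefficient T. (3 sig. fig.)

T = 0.00307

E < U₀: inside the barrier ψ ∝ e^{±κx} with κ = √(2m(U₀ − E))/ℏ = 2.216.
κL = 3.390, sinh(κL) = 14.82.
Matching ψ, ψ′ at both faces gives T = [1 + U₀² sinh²(κL) / (4E(U₀ − E))]⁻¹ = 1/325.6 = 0.00307.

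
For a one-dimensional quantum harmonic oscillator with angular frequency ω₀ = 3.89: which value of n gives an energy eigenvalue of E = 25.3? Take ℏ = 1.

n = 6

E_n = ℏω₀(n + ½) ⇒ n = E/(ℏω₀) − ½ = 25.3/3.89 − 0.5 = 6.004 → n = 6.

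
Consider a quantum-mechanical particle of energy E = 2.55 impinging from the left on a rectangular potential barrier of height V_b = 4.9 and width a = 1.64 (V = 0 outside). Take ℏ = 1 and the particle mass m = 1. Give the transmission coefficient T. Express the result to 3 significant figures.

T = 0.00325

E < V_b: inside the barrier ψ ∝ e^{±κx} with κ = √(2m(V_b − E))/ℏ = 2.168.
κa = 3.555, sinh(κa) = 17.49.
Matching ψ, ψ′ at both faces gives T = [1 + V_b² sinh²(κa) / (4E(V_b − E))]⁻¹ = 1/307.3 = 0.00325.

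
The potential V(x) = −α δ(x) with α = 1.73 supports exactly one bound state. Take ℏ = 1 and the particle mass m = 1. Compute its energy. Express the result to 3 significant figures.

The bound state is ψ(x) = √κ e^{−κ|x|}. The derivative jump ψ'(0⁺) − ψ'(0⁻) = −(2mα/ℏ²)ψ(0) fixes κ = mα/ℏ² = 1.730.
Then E = −ℏ²κ²/(2m) = −mα²/(2ℏ²) = -1.496.

E = -1.50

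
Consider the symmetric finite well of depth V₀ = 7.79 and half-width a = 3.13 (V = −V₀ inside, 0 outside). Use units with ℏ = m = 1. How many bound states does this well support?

Define the well-strength parameter z₀ = (a/ℏ)√(2mV₀) = 3.13 × √(2·1·7.79) = 12.35.
The even/odd transcendental equations gain one root per π/2 in z₀, giving N = 1 + ⌊2z₀/π⌋ = 1 + ⌊7.865⌋ = 8.

N = 8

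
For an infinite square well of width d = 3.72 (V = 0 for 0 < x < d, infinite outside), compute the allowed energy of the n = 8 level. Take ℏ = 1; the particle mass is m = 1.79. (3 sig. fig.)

The infinite-well eigenfunctions ψ_n = √(2/d) sin(nπx/d) vanish at both walls, giving E_n = n²π²ℏ²/(2md²).
E_8 = 8² × π² / (2 × 1.79 × 3.72²) = 12.75.

E = 12.8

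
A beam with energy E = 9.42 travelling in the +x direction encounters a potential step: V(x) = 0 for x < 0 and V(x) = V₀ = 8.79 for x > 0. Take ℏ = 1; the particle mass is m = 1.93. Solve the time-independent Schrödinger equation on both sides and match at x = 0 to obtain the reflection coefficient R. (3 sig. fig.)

The wavenumbers are k₁ = √(2mE)/ℏ = 6.030 on the left and k₂ = √(2m(E − V₀))/ℏ = 1.559 on the right.
Continuity of ψ and ψ′ at the step yields the reflection amplitude r = (k₁ − k₂)/(k₁ + k₂) = 0.5891; thus R = |r|² = 0.3470, T = 0.6530.

R = 0.347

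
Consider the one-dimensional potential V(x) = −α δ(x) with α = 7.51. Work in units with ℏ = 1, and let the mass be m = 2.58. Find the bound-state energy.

E = -72.8

The bound state is ψ(x) = √κ e^{−κ|x|}. The derivative jump ψ'(0⁺) − ψ'(0⁻) = −(2mα/ℏ²)ψ(0) fixes κ = mα/ℏ² = 19.38.
Then E = −ℏ²κ²/(2m) = −mα²/(2ℏ²) = -72.76.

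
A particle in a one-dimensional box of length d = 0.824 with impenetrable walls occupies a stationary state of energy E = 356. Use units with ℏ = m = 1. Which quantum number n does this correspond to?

n = 7

From E_n = n²π²ℏ²/(2md²) invert to n = √(2md²E)/(πℏ).
n = (0.824/π) × √(2 × 1 × 356) = 6.999 → n = 7.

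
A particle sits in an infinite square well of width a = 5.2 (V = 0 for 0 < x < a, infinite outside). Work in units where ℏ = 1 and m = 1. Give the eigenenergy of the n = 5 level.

E = 4.56

The infinite-well eigenfunctions ψ_n = √(2/a) sin(nπx/a) vanish at both walls, giving E_n = n²π²ℏ²/(2ma²).
E_5 = 5² × π² / (2 × 1 × 5.2²) = 4.563.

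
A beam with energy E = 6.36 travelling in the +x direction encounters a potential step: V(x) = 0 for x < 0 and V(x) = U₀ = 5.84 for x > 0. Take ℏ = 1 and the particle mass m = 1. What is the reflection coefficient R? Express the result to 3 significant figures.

R = 0.308

On each side the TISE gives plane waves with k = √(2m(E − V))/ℏ: k₁ = √(2·1·6.36) = 3.567, k₂ = √(2·1·0.52) = 1.020.
Matching ψ and ψ′ at x = 0 gives r = (k₁ − k₂)/(k₁ + k₂), so R = r² = 0.3083 and T = 1 − R = 0.6917.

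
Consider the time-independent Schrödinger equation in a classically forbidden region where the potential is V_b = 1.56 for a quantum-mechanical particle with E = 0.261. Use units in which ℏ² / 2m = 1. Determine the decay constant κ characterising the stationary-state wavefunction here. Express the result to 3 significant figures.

Since E < V_b the TISE in this region is ψ'' = κ²ψ with κ = √(2m(V_b − E))/ℏ.
κ = √(2 × 0.5 × 1.299) = 1.140.

κ = 1.14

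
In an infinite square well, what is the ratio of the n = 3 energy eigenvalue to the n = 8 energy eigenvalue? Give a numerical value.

0.140625

Since E_n ∝ n², the ratio is (3/8)² = 0.140625.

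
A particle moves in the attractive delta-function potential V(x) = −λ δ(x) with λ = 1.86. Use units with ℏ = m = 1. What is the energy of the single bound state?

E = -1.73

The bound state is ψ(x) = √κ e^{−κ|x|}. The derivative jump ψ'(0⁺) − ψ'(0⁻) = −(2mλ/ℏ²)ψ(0) fixes κ = mλ/ℏ² = 1.860.
Then E = −ℏ²κ²/(2m) = −mλ²/(2ℏ²) = -1.730.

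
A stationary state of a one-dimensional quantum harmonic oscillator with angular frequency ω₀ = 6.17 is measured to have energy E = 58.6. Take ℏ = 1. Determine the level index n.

n = 9

Invert E_n = (n + ½)ℏω₀: n = E/ℏω₀ − ½ = 8.998, so n = 9.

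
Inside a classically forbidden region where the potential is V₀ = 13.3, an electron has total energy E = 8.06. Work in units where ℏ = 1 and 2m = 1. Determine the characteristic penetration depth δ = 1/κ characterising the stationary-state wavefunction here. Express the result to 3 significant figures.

δ = 0.437

Since E < V₀ the TISE in this region is ψ'' = κ²ψ with κ = √(2m(V₀ − E))/ℏ.
κ = √(2 × 0.5 × 5.24) = 2.289. The penetration depth is δ = 1/κ = 0.437.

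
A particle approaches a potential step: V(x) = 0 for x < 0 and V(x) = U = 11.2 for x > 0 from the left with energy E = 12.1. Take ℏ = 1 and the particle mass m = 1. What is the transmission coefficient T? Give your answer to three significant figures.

T = 0.673

On each side the TISE gives plane waves with k = √(2m(E − V))/ℏ: k₁ = √(2·1·12.1) = 4.919, k₂ = √(2·1·0.9) = 1.342.
Matching ψ and ψ′ at x = 0 gives r = (k₁ − k₂)/(k₁ + k₂), so R = r² = 0.3265 and T = 1 − R = 0.6735.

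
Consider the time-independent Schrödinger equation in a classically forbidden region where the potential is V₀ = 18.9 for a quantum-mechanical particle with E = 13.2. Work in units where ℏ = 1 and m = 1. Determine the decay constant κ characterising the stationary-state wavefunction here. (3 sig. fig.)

Since E < V₀ the TISE in this region is ψ'' = κ²ψ with κ = √(2m(V₀ − E))/ℏ.
κ = √(2 × 1 × 5.7) = 3.376.

κ = 3.38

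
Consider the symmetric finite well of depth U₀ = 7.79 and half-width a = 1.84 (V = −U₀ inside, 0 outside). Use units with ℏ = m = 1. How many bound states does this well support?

The dimensionless depth is z₀ = a√(2mU₀)/ℏ = 1.84 × √(15.58) = 7.263.
A new bound state (alternating even/odd) appears each time z₀ passes a multiple of π/2, so N = ⌊2z₀/π⌋ + 1 = ⌊4.624⌋ + 1 = 5.

N = 5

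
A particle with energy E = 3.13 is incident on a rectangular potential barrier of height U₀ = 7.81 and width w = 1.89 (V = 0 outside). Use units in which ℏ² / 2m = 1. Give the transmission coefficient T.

Since E < U₀ the interior solution is evanescent with decay constant κ = √(2m(U₀ − E))/ℏ = 2.163.
κw = 4.089, sinh(κw) = 29.82.
Matching ψ, ψ′ at both faces gives T = [1 + U₀² sinh²(κw) / (4E(U₀ − E))]⁻¹ = 1/926.9 = 0.00108.

T = 0.00108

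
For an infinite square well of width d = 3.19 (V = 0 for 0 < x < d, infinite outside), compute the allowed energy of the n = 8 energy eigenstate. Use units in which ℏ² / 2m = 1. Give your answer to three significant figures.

Requiring ψ(0) = ψ(d) = 0 quantises k = nπ/d, hence E_n = ℏ²k²/2m = n²π²ℏ²/(2md²).
E_8 = 8² × π² / (2 × 0.5 × 3.19²) = 62.07.

E = 62.1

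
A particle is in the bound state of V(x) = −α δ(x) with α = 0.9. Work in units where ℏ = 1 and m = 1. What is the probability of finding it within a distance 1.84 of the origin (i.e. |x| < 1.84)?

P = 0.964

The normalised bound state is ψ = √κ e^{−κ|x|} with κ = mα/ℏ² = 0.9000.
P(|x| < d) = ∫_{−d}^{d} κ e^{−2κ|x|} dx = 1 − e^{−2κd} = 1 − e^{−3.312} = 0.9636.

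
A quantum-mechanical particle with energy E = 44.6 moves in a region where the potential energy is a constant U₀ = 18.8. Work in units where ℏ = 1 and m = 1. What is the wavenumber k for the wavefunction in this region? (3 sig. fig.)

k = 7.18

With E > U₀ the solution is oscillatory, ψ ∝ e^{±ikx} with k = √(2m(E − U₀))/ℏ.
k = √(2 × 1 × 25.8) = 7.183.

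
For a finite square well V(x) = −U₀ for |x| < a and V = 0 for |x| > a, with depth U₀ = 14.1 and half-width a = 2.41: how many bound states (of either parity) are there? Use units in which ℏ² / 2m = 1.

N = 6

Define the well-strength parameter z₀ = (a/ℏ)√(2mU₀) = 2.41 × √(2·0.5·14.1) = 9.050.
The even/odd transcendental equations gain one root per π/2 in z₀, giving N = 1 + ⌊2z₀/π⌋ = 1 + ⌊5.761⌋ = 6.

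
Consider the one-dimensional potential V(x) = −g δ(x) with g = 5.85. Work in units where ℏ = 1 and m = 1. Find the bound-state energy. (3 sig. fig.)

The bound state is ψ(x) = √κ e^{−κ|x|}. The derivative jump ψ'(0⁺) − ψ'(0⁻) = −(2mg/ℏ²)ψ(0) fixes κ = mg/ℏ² = 5.850.
Then E = −ℏ²κ²/(2m) = −mg²/(2ℏ²) = -17.11.

E = -17.1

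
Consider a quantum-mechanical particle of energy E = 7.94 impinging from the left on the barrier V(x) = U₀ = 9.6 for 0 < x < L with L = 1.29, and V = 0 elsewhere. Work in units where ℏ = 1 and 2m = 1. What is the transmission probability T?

T = 0.0814

Since E < U₀ the interior solution is evanescent with decay constant κ = √(2m(U₀ − E))/ℏ = 1.288.
κL = 1.662, sinh(κL) = 2.540.
Matching ψ, ψ′ at both faces gives T = [1 + U₀² sinh²(κL) / (4E(U₀ − E))]⁻¹ = 1/12.28 = 0.0814.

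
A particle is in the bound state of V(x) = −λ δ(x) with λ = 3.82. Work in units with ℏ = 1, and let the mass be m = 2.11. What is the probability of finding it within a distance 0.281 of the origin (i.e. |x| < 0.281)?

The normalised bound state is ψ = √κ e^{−κ|x|} with κ = mλ/ℏ² = 8.060.
P(|x| < d) = ∫_{−d}^{d} κ e^{−2κ|x|} dx = 1 − e^{−2κd} = 1 − e^{−4.530} = 0.9892.

P = 0.989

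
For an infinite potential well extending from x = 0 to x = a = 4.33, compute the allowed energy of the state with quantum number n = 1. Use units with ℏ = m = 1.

E = 0.263

The infinite-well eigenfunctions ψ_n = √(2/a) sin(nπx/a) vanish at both walls, giving E_n = n²π²ℏ²/(2ma²).
E_1 = 1² × π² / (2 × 1 × 4.33²) = 0.2632.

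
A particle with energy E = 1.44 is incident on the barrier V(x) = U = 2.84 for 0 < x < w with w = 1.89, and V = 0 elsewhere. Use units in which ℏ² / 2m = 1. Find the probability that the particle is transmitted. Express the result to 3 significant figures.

T = 0.0446

E < U: inside the barrier ψ ∝ e^{±κx} with κ = √(2m(U − E))/ℏ = 1.183.
κw = 2.236, sinh(κw) = 4.626.
Matching ψ, ψ′ at both faces gives T = [1 + U² sinh²(κw) / (4E(U − E))]⁻¹ = 1/22.40 = 0.0446.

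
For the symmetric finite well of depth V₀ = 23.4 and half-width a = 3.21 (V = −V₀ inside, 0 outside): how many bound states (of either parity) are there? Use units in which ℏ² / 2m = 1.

N = 10

Define the well-strength parameter z₀ = (a/ℏ)√(2mV₀) = 3.21 × √(2·0.5·23.4) = 15.53.
A new bound state (alternating even/odd) appears each time z₀ passes a multiple of π/2, so N = ⌊2z₀/π⌋ + 1 = ⌊9.885⌋ + 1 = 10.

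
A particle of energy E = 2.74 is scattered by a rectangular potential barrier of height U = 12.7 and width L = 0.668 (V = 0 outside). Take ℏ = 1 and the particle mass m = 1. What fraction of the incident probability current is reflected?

R = 0.993

E < U: inside the barrier ψ ∝ e^{±κx} with κ = √(2m(U − E))/ℏ = 4.463.
κL = 2.981, sinh(κL) = 9.832.
Matching ψ, ψ′ at both faces gives T = [1 + U² sinh²(κL) / (4E(U − E))]⁻¹ = 1/143.8 = 0.00695.
R = 1 − T = 0.993.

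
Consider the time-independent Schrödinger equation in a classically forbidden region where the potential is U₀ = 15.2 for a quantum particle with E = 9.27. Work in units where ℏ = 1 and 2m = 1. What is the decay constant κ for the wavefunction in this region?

κ = 2.44

Since E < U₀ the TISE in this region is ψ'' = κ²ψ with κ = √(2m(U₀ − E))/ℏ.
κ = √(2 × 0.5 × 5.93) = 2.435.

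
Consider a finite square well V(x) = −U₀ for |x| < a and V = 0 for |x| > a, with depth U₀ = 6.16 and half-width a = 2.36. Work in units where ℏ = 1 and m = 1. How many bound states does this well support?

The dimensionless depth is z₀ = a√(2mU₀)/ℏ = 2.36 × √(12.32) = 8.284.
A new bound state (alternating even/odd) appears each time z₀ passes a multiple of π/2, so N = ⌊2z₀/π⌋ + 1 = ⌊5.273⌋ + 1 = 6.

N = 6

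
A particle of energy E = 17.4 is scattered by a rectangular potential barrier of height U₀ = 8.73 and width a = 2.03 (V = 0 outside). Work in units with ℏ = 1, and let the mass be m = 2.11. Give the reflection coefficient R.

R = 0.0100

Above the barrier the interior wavenumber is k₂ = √(2m(E − U₀))/ℏ = 6.049, giving phase k₂a = 12.28.
T = [1 + U₀² sin²(k₂a) / (4E(E − U₀))]⁻¹ = 1/1.010 = 0.990.
R = 1 − T = 0.0100.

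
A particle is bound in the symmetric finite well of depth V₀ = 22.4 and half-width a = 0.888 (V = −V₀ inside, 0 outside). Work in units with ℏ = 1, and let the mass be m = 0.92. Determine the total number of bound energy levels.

Define the well-strength parameter z₀ = (a/ℏ)√(2mV₀) = 0.888 × √(2·0.92·22.4) = 5.701.
A new bound state (alternating even/odd) appears each time z₀ passes a multiple of π/2, so N = ⌊2z₀/π⌋ + 1 = ⌊3.629⌋ + 1 = 4.

N = 4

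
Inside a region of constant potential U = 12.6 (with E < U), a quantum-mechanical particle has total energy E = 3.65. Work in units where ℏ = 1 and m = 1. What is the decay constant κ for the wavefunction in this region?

κ = 4.23

Since E < U the TISE in this region is ψ'' = κ²ψ with κ = √(2m(U − E))/ℏ.
κ = √(2 × 1 × 8.95) = 4.231.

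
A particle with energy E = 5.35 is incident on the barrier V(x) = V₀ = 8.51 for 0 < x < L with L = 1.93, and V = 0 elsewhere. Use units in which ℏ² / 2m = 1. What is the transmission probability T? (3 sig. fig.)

T = 0.00390

Since E < V₀ the interior solution is evanescent with decay constant κ = √(2m(V₀ − E))/ℏ = 1.778.
κL = 3.431, sinh(κL) = 15.44.
Matching ψ, ψ′ at both faces gives T = [1 + V₀² sinh²(κL) / (4E(V₀ − E))]⁻¹ = 1/256.1 = 0.00390.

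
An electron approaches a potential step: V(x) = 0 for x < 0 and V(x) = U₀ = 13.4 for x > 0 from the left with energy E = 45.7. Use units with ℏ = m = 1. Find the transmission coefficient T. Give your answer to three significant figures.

T = 0.993

On each side the TISE gives plane waves with k = √(2m(E − V))/ℏ: k₁ = √(2·1·45.7) = 9.560, k₂ = √(2·1·32.3) = 8.037.
Matching ψ and ψ′ at x = 0 gives r = (k₁ − k₂)/(k₁ + k₂), so R = r² = 0.007489 and T = 1 − R = 0.9925.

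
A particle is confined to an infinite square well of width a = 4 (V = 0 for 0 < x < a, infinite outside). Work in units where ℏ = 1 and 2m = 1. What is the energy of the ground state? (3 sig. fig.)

E = 0.617

Requiring ψ(0) = ψ(a) = 0 quantises k = nπ/a, hence E_n = ℏ²k²/2m = n²π²ℏ²/(2ma²).
E_1 = 1² × π² / (2 × 0.5 × 4²) = 0.6169.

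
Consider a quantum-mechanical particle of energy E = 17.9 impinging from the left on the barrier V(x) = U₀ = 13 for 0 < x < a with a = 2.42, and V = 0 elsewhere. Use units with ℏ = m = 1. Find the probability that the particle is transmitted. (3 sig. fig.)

T = 0.692

Above the barrier the interior wavenumber is k₂ = √(2m(E − U₀))/ℏ = 3.130, giving phase k₂a = 7.576.
T = [1 + U₀² sin²(k₂a) / (4E(E − U₀))]⁻¹ = 1/1.445 = 0.692.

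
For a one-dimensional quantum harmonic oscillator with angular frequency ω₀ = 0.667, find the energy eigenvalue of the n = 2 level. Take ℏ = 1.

The oscillator eigenvalues are E_n = ℏω₀(n + ½), so E_2 = 0.667 × 2.5 = 1.668.

E = 1.67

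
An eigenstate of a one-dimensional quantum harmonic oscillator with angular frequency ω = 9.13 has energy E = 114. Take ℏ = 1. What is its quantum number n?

Invert E_n = (n + ½)ℏω: n = E/ℏω − ½ = 11.986, so n = 12.

n = 12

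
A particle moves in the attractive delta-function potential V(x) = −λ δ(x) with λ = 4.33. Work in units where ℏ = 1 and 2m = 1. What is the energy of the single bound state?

E = -4.69

For x ≠ 0 the bound state is ψ ∝ e^{−κ|x|}; integrating the TISE across the delta gives the cusp condition 2κ = 2mλ/ℏ², so κ = 2.165.
Then E = −ℏ²κ²/(2m) = −mλ²/(2ℏ²) = -4.687.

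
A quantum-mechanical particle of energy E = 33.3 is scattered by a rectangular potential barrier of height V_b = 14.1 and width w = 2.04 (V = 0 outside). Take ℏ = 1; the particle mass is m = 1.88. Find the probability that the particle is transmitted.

E > V_b: inside the barrier k₂ = √(2m(E − V_b))/ℏ = 8.497, k₂w = 17.33.
T = [1 + V_b² sin²(k₂w) / (4E(E − V_b))]⁻¹ = 1/1.078 = 0.928.

T = 0.928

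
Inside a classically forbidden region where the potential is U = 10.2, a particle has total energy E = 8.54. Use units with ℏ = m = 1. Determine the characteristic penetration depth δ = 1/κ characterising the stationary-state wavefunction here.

Since E < U the TISE in this region is ψ'' = κ²ψ with κ = √(2m(U − E))/ℏ.
κ = √(2 × 1 × 1.66) = 1.822. The penetration depth is δ = 1/κ = 0.549.

δ = 0.549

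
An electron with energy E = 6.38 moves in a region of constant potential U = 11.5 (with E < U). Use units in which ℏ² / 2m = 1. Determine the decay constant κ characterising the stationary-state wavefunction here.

κ = 2.26

Since E < U the TISE in this region is ψ'' = κ²ψ with κ = √(2m(U − E))/ℏ.
κ = √(2 × 0.5 × 5.12) = 2.263.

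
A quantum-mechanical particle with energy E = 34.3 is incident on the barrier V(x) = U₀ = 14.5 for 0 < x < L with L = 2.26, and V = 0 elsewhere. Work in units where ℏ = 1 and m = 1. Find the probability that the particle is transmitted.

E > U₀: inside the barrier k₂ = √(2m(E − U₀))/ℏ = 6.293, k₂L = 14.22.
T = [1 + U₀² sin²(k₂L) / (4E(E − U₀))]⁻¹ = 1/1.077 = 0.929.

T = 0.929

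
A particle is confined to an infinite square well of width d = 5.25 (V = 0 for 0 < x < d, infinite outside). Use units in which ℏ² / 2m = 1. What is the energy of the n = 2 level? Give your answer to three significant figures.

E = 1.43

The infinite-well eigenfunctions ψ_n = √(2/d) sin(nπx/d) vanish at both walls, giving E_n = n²π²ℏ²/(2md²).
E_2 = 2² × π² / (2 × 0.5 × 5.25²) = 1.432.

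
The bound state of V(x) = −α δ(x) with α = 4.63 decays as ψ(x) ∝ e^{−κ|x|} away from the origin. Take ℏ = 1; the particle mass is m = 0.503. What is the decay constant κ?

κ = 2.33

Integrating the TISE across x = 0 gives the cusp condition ψ'(0⁺) − ψ'(0⁻) = −(2mα/ℏ²)ψ(0).
With ψ ∝ e^{−κ|x|} this yields −2κ = −2mα/ℏ², so κ = mα/ℏ² = 2.329.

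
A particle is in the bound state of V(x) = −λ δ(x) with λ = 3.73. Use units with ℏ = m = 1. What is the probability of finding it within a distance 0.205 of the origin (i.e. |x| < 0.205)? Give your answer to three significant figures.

P = 0.783

The normalised bound state is ψ = √κ e^{−κ|x|} with κ = mλ/ℏ² = 3.730.
P(|x| < d) = ∫_{−d}^{d} κ e^{−2κ|x|} dx = 1 − e^{−2κd} = 1 − e^{−1.529} = 0.7833.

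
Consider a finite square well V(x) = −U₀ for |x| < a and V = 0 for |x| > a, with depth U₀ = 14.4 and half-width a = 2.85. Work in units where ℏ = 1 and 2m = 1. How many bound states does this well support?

N = 7

The dimensionless depth is z₀ = a√(2mU₀)/ℏ = 2.85 × √(14.40) = 10.81.
A new bound state (alternating even/odd) appears each time z₀ passes a multiple of π/2, so N = ⌊2z₀/π⌋ + 1 = ⌊6.885⌋ + 1 = 7.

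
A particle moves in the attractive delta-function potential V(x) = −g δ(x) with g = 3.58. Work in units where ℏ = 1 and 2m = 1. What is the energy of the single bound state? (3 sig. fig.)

E = -3.20

For x ≠ 0 the bound state is ψ ∝ e^{−κ|x|}; integrating the TISE across the delta gives the cusp condition 2κ = 2mg/ℏ², so κ = 1.790.
Then E = −ℏ²κ²/(2m) = −mg²/(2ℏ²) = -3.204.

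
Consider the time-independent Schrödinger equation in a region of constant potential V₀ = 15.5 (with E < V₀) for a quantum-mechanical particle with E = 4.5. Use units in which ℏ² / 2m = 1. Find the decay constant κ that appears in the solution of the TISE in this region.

κ = 3.32

Since E < V₀ the TISE in this region is ψ'' = κ²ψ with κ = √(2m(V₀ − E))/ℏ.
κ = √(2 × 0.5 × 11) = 3.317.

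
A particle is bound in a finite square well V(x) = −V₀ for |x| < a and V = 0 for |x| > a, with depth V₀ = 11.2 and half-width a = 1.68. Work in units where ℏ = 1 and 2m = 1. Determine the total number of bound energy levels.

N = 4

The dimensionless depth is z₀ = a√(2mV₀)/ℏ = 1.68 × √(11.20) = 5.622.
The even/odd transcendental equations gain one root per π/2 in z₀, giving N = 1 + ⌊2z₀/π⌋ = 1 + ⌊3.579⌋ = 4.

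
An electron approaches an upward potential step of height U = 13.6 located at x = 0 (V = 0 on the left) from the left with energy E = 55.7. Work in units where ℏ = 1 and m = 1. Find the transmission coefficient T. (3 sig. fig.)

The wavenumbers are k₁ = √(2mE)/ℏ = 10.55 on the left and k₂ = √(2m(E − U))/ℏ = 9.176 on the right.
Matching ψ and ψ′ at x = 0 gives r = (k₁ − k₂)/(k₁ + k₂), so R = r² = 0.004882 and T = 1 − R = 0.9951.

T = 0.995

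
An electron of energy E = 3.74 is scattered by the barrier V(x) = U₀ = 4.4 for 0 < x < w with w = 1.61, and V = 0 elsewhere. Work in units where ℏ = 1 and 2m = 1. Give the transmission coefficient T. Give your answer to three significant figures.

T = 0.148

Since E < U₀ the interior solution is evanescent with decay constant κ = √(2m(U₀ − E))/ℏ = 0.8124.
κw = 1.308, sinh(κw) = 1.714.
Matching ψ, ψ′ at both faces gives T = [1 + U₀² sinh²(κw) / (4E(U₀ − E))]⁻¹ = 1/6.761 = 0.148.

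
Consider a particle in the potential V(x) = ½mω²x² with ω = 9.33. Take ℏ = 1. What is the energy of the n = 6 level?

Using E_n = (n + ½)ℏω: E_6 = 6.5 × 9.33 = 60.65.

E = 60.6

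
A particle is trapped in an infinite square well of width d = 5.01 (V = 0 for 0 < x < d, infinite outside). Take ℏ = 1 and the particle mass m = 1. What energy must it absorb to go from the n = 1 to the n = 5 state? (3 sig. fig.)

E_n = n²π²ℏ²/(2md²), so ΔE = (5² − 1²) π²ℏ²/(2md²).
ΔE = 24 × π² / (2 × 1 × 5.01²) = 4.719.

ΔE = 4.72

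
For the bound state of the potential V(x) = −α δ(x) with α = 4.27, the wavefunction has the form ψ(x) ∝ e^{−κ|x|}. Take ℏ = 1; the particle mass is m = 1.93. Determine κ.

Integrate −(ℏ²/2m)ψ'' − αδ(x)ψ = Eψ from −ε to +ε: the ψ'' term gives ψ'(0⁺) − ψ'(0⁻) and the δ term gives −(2mα/ℏ²)ψ(0).
With ψ ∝ e^{−κ|x|} this yields −2κ = −2mα/ℏ², so κ = mα/ℏ² = 8.241.

κ = 8.24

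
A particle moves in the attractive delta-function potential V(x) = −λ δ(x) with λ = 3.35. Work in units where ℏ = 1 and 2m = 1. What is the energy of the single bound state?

E = -2.81

The bound state is ψ(x) = √κ e^{−κ|x|}. The derivative jump ψ'(0⁺) − ψ'(0⁻) = −(2mλ/ℏ²)ψ(0) fixes κ = mλ/ℏ² = 1.675.
Then E = −ℏ²κ²/(2m) = −mλ²/(2ℏ²) = -2.806.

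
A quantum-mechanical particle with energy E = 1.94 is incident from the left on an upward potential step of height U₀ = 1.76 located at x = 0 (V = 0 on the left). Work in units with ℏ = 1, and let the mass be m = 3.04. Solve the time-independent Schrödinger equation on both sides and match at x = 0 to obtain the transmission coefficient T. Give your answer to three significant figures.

On each side the TISE gives plane waves with k = √(2m(E − V))/ℏ: k₁ = √(2·3.04·1.94) = 3.434, k₂ = √(2·3.04·0.18) = 1.046.
Matching ψ and ψ′ at x = 0 gives r = (k₁ − k₂)/(k₁ + k₂), so R = r² = 0.2841 and T = 1 − R = 0.7159.

T = 0.716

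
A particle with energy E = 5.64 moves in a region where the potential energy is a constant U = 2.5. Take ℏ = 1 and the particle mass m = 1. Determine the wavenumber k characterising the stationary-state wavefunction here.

With E > U the solution is oscillatory, ψ ∝ e^{±ikx} with k = √(2m(E − U))/ℏ.
k = √(2 × 1 × 3.14) = 2.506.

k = 2.51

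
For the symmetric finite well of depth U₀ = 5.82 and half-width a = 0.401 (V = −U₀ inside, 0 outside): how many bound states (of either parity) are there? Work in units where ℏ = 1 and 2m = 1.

N = 1

The dimensionless depth is z₀ = a√(2mU₀)/ℏ = 0.401 × √(5.820) = 0.9674.
The even/odd transcendental equations gain one root per π/2 in z₀, giving N = 1 + ⌊2z₀/π⌋ = 1 + ⌊0.6159⌋ = 1.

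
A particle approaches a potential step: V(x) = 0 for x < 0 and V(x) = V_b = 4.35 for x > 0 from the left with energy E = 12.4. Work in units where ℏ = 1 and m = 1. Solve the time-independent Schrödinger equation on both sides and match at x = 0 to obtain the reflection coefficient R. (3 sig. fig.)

R = 0.0116

On each side the TISE gives plane waves with k = √(2m(E − V))/ℏ: k₁ = √(2·1·12.4) = 4.980, k₂ = √(2·1·8.05) = 4.012.
Matching ψ and ψ′ at x = 0 gives r = (k₁ − k₂)/(k₁ + k₂), so R = r² = 0.01158 and T = 1 − R = 0.9884.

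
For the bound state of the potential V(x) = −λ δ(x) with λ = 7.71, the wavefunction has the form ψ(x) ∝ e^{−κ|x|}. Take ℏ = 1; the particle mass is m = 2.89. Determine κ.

κ = 22.3

Integrating the TISE across x = 0 gives the cusp condition ψ'(0⁺) − ψ'(0⁻) = −(2mλ/ℏ²)ψ(0).
With ψ ∝ e^{−κ|x|} this yields −2κ = −2mλ/ℏ², so κ = mλ/ℏ² = 22.28.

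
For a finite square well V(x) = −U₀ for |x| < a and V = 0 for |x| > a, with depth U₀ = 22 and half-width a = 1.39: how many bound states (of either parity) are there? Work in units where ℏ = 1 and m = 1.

N = 6

Define the well-strength parameter z₀ = (a/ℏ)√(2mU₀) = 1.39 × √(2·1·22) = 9.220.
A new bound state (alternating even/odd) appears each time z₀ passes a multiple of π/2, so N = ⌊2z₀/π⌋ + 1 = ⌊5.870⌋ + 1 = 6.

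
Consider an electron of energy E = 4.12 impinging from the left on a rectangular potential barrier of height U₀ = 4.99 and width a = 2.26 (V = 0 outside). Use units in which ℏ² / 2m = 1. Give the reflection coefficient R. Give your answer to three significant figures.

E < U₀: inside the barrier ψ ∝ e^{±κx} with κ = √(2m(U₀ − E))/ℏ = 0.9327.
κa = 2.108, sinh(κa) = 4.055.
Matching ψ, ψ′ at both faces gives T = [1 + U₀² sinh²(κa) / (4E(U₀ − E))]⁻¹ = 1/29.56 = 0.0338.
R = 1 − T = 0.966.

R = 0.966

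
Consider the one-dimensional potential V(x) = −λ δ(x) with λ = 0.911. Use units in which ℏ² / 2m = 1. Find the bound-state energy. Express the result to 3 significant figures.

E = -0.207

For x ≠ 0 the bound state is ψ ∝ e^{−κ|x|}; integrating the TISE across the delta gives the cusp condition 2κ = 2mλ/ℏ², so κ = 0.4555.
Then E = −ℏ²κ²/(2m) = −mλ²/(2ℏ²) = -0.2075.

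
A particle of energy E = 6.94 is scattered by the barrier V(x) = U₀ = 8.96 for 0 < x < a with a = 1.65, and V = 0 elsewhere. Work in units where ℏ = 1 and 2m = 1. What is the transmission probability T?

T = 0.0255

Since E < U₀ the interior solution is evanescent with decay constant κ = √(2m(U₀ − E))/ℏ = 1.421.
κa = 2.345, sinh(κa) = 5.169.
Matching ψ, ψ′ at both faces gives T = [1 + U₀² sinh²(κa) / (4E(U₀ − E))]⁻¹ = 1/39.26 = 0.0255.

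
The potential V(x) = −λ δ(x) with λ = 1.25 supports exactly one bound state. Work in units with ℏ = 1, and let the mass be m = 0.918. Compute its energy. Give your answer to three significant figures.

E = -0.717

For x ≠ 0 the bound state is ψ ∝ e^{−κ|x|}; integrating the TISE across the delta gives the cusp condition 2κ = 2mλ/ℏ², so κ = 1.148.
Then E = −ℏ²κ²/(2m) = −mλ²/(2ℏ²) = -0.7172.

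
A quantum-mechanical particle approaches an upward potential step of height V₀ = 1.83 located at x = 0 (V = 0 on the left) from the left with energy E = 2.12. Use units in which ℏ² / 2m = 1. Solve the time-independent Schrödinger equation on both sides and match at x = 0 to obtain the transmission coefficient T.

T = 0.788

On each side the TISE gives plane waves with k = √(2m(E − V))/ℏ: k₁ = √(2·½·2.12) = 1.456, k₂ = √(2·½·0.29) = 0.5385.
Continuity of ψ and ψ′ at the step yields the reflection amplitude r = (k₁ − k₂)/(k₁ + k₂) = 0.4600; thus R = |r|² = 0.2116, T = 0.7884.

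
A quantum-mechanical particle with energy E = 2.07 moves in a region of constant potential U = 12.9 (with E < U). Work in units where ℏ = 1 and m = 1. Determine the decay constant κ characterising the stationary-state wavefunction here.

κ = 4.65

Since E < U the TISE in this region is ψ'' = κ²ψ with κ = √(2m(U − E))/ℏ.
κ = √(2 × 1 × 10.83) = 4.654.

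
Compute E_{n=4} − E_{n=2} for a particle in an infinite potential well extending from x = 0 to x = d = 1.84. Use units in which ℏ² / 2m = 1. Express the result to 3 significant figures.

ΔE = 35.0

E_n = n²π²ℏ²/(2md²), so ΔE = (4² − 2²) π²ℏ²/(2md²).
ΔE = 12 × π² / (2 × 0.5 × 1.84²) = 34.98.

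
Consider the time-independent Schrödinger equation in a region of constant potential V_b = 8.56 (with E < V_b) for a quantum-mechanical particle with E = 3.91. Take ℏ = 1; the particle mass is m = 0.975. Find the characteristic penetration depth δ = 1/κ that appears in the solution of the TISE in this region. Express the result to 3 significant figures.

Since E < V_b the TISE in this region is ψ'' = κ²ψ with κ = √(2m(V_b − E))/ℏ.
κ = √(2 × 0.975 × 4.65) = 3.011. The penetration depth is δ = 1/κ = 0.332.

δ = 0.332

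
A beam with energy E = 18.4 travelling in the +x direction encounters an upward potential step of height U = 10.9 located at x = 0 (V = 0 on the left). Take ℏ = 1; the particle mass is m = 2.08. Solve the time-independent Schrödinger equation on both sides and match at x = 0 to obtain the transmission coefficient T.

On each side the TISE gives plane waves with k = √(2m(E − V))/ℏ: k₁ = √(2·2.08·18.4) = 8.749, k₂ = √(2·2.08·7.5) = 5.586.
Continuity of ψ and ψ′ at the step yields the reflection amplitude r = (k₁ − k₂)/(k₁ + k₂) = 0.2207; thus R = |r|² = 0.04870, T = 0.9513.

T = 0.951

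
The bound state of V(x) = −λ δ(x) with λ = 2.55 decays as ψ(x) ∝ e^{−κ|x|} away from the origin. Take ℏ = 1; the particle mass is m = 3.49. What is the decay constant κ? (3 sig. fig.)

κ = 8.90

Integrating the TISE across x = 0 gives the cusp condition ψ'(0⁺) − ψ'(0⁻) = −(2mλ/ℏ²)ψ(0).
With ψ ∝ e^{−κ|x|} this yields −2κ = −2mλ/ℏ², so κ = mλ/ℏ² = 8.900.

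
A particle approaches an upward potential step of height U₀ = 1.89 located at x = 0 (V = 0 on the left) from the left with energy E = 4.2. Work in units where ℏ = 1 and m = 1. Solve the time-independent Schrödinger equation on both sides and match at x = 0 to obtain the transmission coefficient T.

T = 0.978

On each side the TISE gives plane waves with k = √(2m(E − V))/ℏ: k₁ = √(2·1·4.2) = 2.898, k₂ = √(2·1·2.31) = 2.149.
Continuity of ψ and ψ′ at the step yields the reflection amplitude r = (k₁ − k₂)/(k₁ + k₂) = 0.1484; thus R = |r|² = 0.02201, T = 0.9780.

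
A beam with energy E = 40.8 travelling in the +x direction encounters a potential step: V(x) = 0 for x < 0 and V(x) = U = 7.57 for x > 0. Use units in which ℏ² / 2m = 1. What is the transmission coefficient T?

T = 0.997

The wavenumbers are k₁ = √(2mE)/ℏ = 6.387 on the left and k₂ = √(2m(E − U))/ℏ = 5.765 on the right.
Matching ψ and ψ′ at x = 0 gives r = (k₁ − k₂)/(k₁ + k₂), so R = r² = 0.002628 and T = 1 − R = 0.9974.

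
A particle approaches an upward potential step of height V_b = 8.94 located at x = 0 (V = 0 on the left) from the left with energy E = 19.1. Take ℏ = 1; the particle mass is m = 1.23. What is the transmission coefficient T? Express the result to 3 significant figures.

T = 0.976

The wavenumbers are k₁ = √(2mE)/ℏ = 6.855 on the left and k₂ = √(2m(E − V_b))/ℏ = 4.999 on the right.
Matching ψ and ψ′ at x = 0 gives r = (k₁ − k₂)/(k₁ + k₂), so R = r² = 0.02450 and T = 1 − R = 0.9755.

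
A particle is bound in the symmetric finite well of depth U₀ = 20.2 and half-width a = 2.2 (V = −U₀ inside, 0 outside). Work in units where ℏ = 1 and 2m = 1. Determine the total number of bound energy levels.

Define the well-strength parameter z₀ = (a/ℏ)√(2mU₀) = 2.2 × √(2·0.5·20.2) = 9.888.
A new bound state (alternating even/odd) appears each time z₀ passes a multiple of π/2, so N = ⌊2z₀/π⌋ + 1 = ⌊6.295⌋ + 1 = 7.

N = 7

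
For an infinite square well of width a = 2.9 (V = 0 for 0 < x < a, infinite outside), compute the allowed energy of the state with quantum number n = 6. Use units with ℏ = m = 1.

E = 21.1

The infinite-well eigenfunctions ψ_n = √(2/a) sin(nπx/a) vanish at both walls, giving E_n = n²π²ℏ²/(2ma²).
E_6 = 6² × π² / (2 × 1 × 2.9²) = 21.12.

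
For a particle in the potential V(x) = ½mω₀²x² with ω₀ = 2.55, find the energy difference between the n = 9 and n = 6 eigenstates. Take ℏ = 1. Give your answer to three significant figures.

E_n = ℏω₀(n + ½), so ΔE = (9 − 6) ℏω₀ = 3 × 2.55 = 7.650.

ΔE = 7.65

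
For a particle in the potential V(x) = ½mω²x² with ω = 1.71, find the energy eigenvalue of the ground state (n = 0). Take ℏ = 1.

The oscillator eigenvalues are E_n = ℏω(n + ½), so E_0 = 1.71 × 0.5 = 0.8550.

E = 0.855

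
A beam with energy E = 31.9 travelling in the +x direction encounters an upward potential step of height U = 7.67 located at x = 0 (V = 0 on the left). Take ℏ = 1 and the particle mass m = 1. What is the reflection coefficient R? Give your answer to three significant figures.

R = 0.00471

On each side the TISE gives plane waves with k = √(2m(E − V))/ℏ: k₁ = √(2·1·31.9) = 7.987, k₂ = √(2·1·24.23) = 6.961.
Continuity of ψ and ψ′ at the step yields the reflection amplitude r = (k₁ − k₂)/(k₁ + k₂) = 0.06865; thus R = |r|² = 0.004712, T = 0.9953.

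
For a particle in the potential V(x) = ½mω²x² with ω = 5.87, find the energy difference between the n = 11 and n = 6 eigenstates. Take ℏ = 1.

ΔE = 29.4

E_n = ℏω(n + ½), so ΔE = (11 − 6) ℏω = 5 × 5.87 = 29.35.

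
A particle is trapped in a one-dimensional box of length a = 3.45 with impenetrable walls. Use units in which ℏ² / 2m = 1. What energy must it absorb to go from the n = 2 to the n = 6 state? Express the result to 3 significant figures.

ΔE = 26.5

E_n = n²π²ℏ²/(2ma²), so ΔE = (6² − 2²) π²ℏ²/(2ma²).
ΔE = 32 × π² / (2 × 0.5 × 3.45²) = 26.53.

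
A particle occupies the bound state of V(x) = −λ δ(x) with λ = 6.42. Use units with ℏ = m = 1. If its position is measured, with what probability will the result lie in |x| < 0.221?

P = 0.941

The normalised bound state is ψ = √κ e^{−κ|x|} with κ = mλ/ℏ² = 6.420.
P(|x| < d) = ∫_{−d}^{d} κ e^{−2κ|x|} dx = 1 − e^{−2κd} = 1 − e^{−2.838} = 0.9414.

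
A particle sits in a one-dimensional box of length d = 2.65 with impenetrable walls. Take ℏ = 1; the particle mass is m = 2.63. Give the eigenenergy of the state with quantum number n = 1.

E = 0.267

Requiring ψ(0) = ψ(d) = 0 quantises k = nπ/d, hence E_n = ℏ²k²/2m = n²π²ℏ²/(2md²).
E_1 = 1² × π² / (2 × 2.63 × 2.65²) = 0.2672.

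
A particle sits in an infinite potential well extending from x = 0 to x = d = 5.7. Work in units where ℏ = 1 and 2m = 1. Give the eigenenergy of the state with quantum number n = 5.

E = 7.59

The infinite-well eigenfunctions ψ_n = √(2/d) sin(nπx/d) vanish at both walls, giving E_n = n²π²ℏ²/(2md²).
E_5 = 5² × π² / (2 × 0.5 × 5.7²) = 7.594.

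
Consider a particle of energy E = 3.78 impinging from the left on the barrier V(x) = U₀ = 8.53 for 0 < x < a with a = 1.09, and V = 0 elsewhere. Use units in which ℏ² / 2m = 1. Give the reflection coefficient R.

R = 0.966

Since E < U₀ the interior solution is evanescent with decay constant κ = √(2m(U₀ − E))/ℏ = 2.179.
κa = 2.376, sinh(κa) = 5.332.
The exact tunnelling result is T⁻¹ = 1 + U₀² sinh²(κa) / [4E(U₀ − E)] = 29.81, so T = 0.0336.
R = 1 − T = 0.966.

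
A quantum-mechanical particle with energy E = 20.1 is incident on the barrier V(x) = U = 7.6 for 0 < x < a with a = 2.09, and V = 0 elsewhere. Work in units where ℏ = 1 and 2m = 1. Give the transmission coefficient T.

T = 0.956

E > U: inside the barrier k₂ = √(2m(E − U))/ℏ = 3.536, k₂a = 7.389.
Matching at both interfaces gives T⁻¹ = 1 + U² sin²(k₂a) / [4E(E − U)] = 1.046, hence T = 0.956.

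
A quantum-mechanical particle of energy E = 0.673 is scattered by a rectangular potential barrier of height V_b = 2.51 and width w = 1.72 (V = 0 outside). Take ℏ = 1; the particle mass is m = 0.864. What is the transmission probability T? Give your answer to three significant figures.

E < V_b: inside the barrier ψ ∝ e^{±κx} with κ = √(2m(V_b − E))/ℏ = 1.782.
κw = 3.064, sinh(κw) = 10.69.
Matching ψ, ψ′ at both faces gives T = [1 + V_b² sinh²(κw) / (4E(V_b − E))]⁻¹ = 1/146.5 = 0.00682.

T = 0.00682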